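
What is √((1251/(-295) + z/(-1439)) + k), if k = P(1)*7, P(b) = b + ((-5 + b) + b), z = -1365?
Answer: 2*I*√779028652730/424505 ≈ 4.1584*I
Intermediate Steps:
P(b) = -5 + 3*b (P(b) = b + (-5 + 2*b) = -5 + 3*b)
k = -14 (k = (-5 + 3*1)*7 = (-5 + 3)*7 = -2*7 = -14)
√((1251/(-295) + z/(-1439)) + k) = √((1251/(-295) - 1365/(-1439)) - 14) = √((1251*(-1/295) - 1365*(-1/1439)) - 14) = √((-1251/295 + 1365/1439) - 14) = √(-1397514/424505 - 14) = √(-7340584/424505) = 2*I*√779028652730/424505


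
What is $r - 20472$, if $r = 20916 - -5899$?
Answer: $6343$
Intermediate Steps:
$r = 26815$ ($r = 20916 + 5899 = 26815$)
$r - 20472 = 26815 - 20472 = 6343$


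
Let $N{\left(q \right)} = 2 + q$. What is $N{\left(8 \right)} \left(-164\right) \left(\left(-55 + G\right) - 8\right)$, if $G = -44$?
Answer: $175480$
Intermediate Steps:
$N{\left(8 \right)} \left(-164\right) \left(\left(-55 + G\right) - 8\right) = \left(2 + 8\right) \left(-164\right) \left(\left(-55 - 44\right) - 8\right) = 10 \left(-164\right) \left(-99 - 8\right) = \left(-1640\right) \left(-107\right) = 175480$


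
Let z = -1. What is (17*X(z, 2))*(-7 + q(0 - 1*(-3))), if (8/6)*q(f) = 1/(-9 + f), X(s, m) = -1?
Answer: 969/8 ≈ 121.13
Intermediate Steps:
q(f) = 3/(4*(-9 + f))
(17*X(z, 2))*(-7 + q(0 - 1*(-3))) = (17*(-1))*(-7 + 3/(4*(-9 + (0 - 1*(-3))))) = -17*(-7 + 3/(4*(-9 + (0 + 3)))) = -17*(-7 + 3/(4*(-9 + 3))) = -17*(-7 + (¾)/(-6)) = -17*(-7 + (¾)*(-⅙)) = -17*(-7 - ⅛) = -17*(-57/8) = 969/8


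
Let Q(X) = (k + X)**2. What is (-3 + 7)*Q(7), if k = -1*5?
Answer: 16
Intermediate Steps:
k = -5
Q(X) = (-5 + X)**2
(-3 + 7)*Q(7) = (-3 + 7)*(-5 + 7)**2 = 4*2**2 = 4*4 = 16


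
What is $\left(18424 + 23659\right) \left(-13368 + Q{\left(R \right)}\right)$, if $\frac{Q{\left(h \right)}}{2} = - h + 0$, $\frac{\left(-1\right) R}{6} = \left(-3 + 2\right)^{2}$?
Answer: $-562060548$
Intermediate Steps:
$R = -6$ ($R = - 6 \left(-3 + 2\right)^{2} = - 6 \left(-1\right)^{2} = \left(-6\right) 1 = -6$)
$Q{\left(h \right)} = - 2 h$ ($Q{\left(h \right)} = 2 \left(- h + 0\right) = 2 \left(- h\right) = - 2 h$)
$\left(18424 + 23659\right) \left(-13368 + Q{\left(R \right)}\right) = \left(18424 + 23659\right) \left(-13368 - -12\right) = 42083 \left(-13368 + 12\right) = 42083 \left(-13356\right) = -562060548$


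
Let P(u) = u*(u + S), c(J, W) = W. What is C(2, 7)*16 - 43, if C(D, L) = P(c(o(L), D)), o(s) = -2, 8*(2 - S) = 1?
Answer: 81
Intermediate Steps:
S = 15/8 (S = 2 - 1/8*1 = 2 - 1/8 = 15/8 ≈ 1.8750)
P(u) = u*(15/8 + u) (P(u) = u*(u + 15/8) = u*(15/8 + u))
C(D, L) = D*(15 + 8*D)/8
C(2, 7)*16 - 43 = ((1/8)*2*(15 + 8*2))*16 - 43 = ((1/8)*2*(15 + 16))*16 - 43 = ((1/8)*2*31)*16 - 43 = (31/4)*16 - 43 = 124 - 43 = 81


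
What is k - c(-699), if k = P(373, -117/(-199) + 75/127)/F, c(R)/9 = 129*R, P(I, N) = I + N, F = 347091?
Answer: 7118845147753990/8772030843 ≈ 8.1154e+5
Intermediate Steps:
c(R) = 1161*R (c(R) = 9*(129*R) = 1161*R)
k = 9456613/8772030843 (k = (373 + (-117/(-199) + 75/127))/347091 = (373 + (-117*(-1/199) + 75*(1/127)))*(1/347091) = (373 + (117/199 + 75/127))*(1/347091) = (373 + 29784/25273)*(1/347091) = (9456613/25273)*(1/347091) = 9456613/8772030843 ≈ 0.0010780)
k - c(-699) = 9456613/8772030843 - 1161*(-699) = 9456613/8772030843 - 1*(-811539) = 9456613/8772030843 + 811539 = 7118845147753990/8772030843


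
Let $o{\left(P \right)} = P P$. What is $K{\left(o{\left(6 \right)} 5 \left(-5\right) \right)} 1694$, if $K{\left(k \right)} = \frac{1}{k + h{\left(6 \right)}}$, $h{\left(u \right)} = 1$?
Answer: $- \frac{1694}{899} \approx -1.8843$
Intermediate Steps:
$o{\left(P \right)} = P^{2}$
$K{\left(k \right)} = \frac{1}{1 + k}$ ($K{\left(k \right)} = \frac{1}{k + 1} = \frac{1}{1 + k}$)
$K{\left(o{\left(6 \right)} 5 \left(-5\right) \right)} 1694 = \frac{1}{1 + 6^{2} \cdot 5 \left(-5\right)} 1694 = \frac{1}{1 + 36 \cdot 5 \left(-5\right)} 1694 = \frac{1}{1 + 180 \left(-5\right)} 1694 = \frac{1}{1 - 900} \cdot 1694 = \frac{1}{-899} \cdot 1694 = \left(- \frac{1}{899}\right) 1694 = - \frac{1694}{899}$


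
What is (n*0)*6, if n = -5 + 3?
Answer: 0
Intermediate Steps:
n = -2
(n*0)*6 = -2*0*6 = 0*6 = 0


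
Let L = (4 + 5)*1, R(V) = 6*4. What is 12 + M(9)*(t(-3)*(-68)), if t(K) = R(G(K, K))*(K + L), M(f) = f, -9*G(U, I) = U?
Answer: -88116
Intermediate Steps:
G(U, I) = -U/9
R(V) = 24
L = 9 (L = 9*1 = 9)
t(K) = 216 + 24*K (t(K) = 24*(K + 9) = 24*(9 + K) = 216 + 24*K)
12 + M(9)*(t(-3)*(-68)) = 12 + 9*((216 + 24*(-3))*(-68)) = 12 + 9*((216 - 72)*(-68)) = 12 + 9*(144*(-68)) = 12 + 9*(-9792) = 12 - 88128 = -88116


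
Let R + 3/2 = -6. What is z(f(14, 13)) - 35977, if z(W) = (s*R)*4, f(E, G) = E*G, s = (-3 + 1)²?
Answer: -36097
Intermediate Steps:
R = -15/2 (R = -3/2 - 6 = -15/2 ≈ -7.5000)
s = 4 (s = (-2)² = 4)
z(W) = -120 (z(W) = (4*(-15/2))*4 = -30*4 = -120)
z(f(14, 13)) - 35977 = -120 - 35977 = -36097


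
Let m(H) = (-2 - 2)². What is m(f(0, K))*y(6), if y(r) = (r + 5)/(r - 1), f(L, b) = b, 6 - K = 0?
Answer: 176/5 ≈ 35.200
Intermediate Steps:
K = 6 (K = 6 - 1*0 = 6 + 0 = 6)
y(r) = (5 + r)/(-1 + r)
m(H) = 16 (m(H) = (-4)² = 16)
m(f(0, K))*y(6) = 16*((5 + 6)/(-1 + 6)) = 16*(11/5) = 176/5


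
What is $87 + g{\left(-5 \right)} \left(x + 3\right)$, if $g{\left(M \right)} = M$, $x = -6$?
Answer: $102$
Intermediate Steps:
$87 + g{\left(-5 \right)} \left(x + 3\right) = 87 - 5 \left(-6 + 3\right) = 87 - -15 = 87 + 15 = 102$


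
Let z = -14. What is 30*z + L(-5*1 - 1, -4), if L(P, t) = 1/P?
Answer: -2521/6 ≈ -420.17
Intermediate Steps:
30*z + L(-5*1 - 1, -4) = 30*(-14) + 1/(-5*1 - 1) = -420 + 1/(-5 - 1) = -420 + 1/(-6) = -420 - ⅙ = -2521/6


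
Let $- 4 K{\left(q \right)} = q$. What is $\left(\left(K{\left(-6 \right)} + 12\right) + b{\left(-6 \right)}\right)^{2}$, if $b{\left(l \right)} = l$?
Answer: $\frac{225}{4} \approx 56.25$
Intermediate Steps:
$K{\left(q \right)} = - \frac{q}{4}$
$\left(\left(K{\left(-6 \right)} + 12\right) + b{\left(-6 \right)}\right)^{2} = \left(\left(\left(- \frac{1}{4}\right) \left(-6\right) + 12\right) - 6\right)^{2} = \left(\left(\frac{3}{2} + 12\right) - 6\right)^{2} = \left(\frac{27}{2} - 6\right)^{2} = \left(\frac{15}{2}\right)^{2} = \frac{225}{4}$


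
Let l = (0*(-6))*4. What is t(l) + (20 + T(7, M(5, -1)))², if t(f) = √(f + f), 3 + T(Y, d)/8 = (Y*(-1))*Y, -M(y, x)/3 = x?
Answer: 156816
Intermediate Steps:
M(y, x) = -3*x
T(Y, d) = -24 - 8*Y² (T(Y, d) = -24 + 8*((Y*(-1))*Y) = -24 + 8*((-Y)*Y) = -24 + 8*(-Y²) = -24 - 8*Y²)
l = 0 (l = 0*4 = 0)
t(f) = √2*√f (t(f) = √(2*f) = √2*√f)
t(l) + (20 + T(7, M(5, -1)))² = √2*√0 + (20 + (-24 - 8*7²))² = √2*0 + (20 + (-24 - 8*49))² = 0 + (20 + (-24 - 392))² = 0 + (20 - 416)² = 0 + (-396)² = 0 + 156816 = 156816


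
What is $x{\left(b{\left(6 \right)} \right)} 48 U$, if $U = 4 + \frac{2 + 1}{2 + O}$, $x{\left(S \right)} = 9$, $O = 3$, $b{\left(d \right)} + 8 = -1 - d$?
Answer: $\frac{9936}{5} \approx 1987.2$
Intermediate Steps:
$b{\left(d \right)} = -9 - d$ ($b{\left(d \right)} = -8 - \left(1 + d\right) = -9 - d$)
$U = \frac{23}{5}$ ($U = 4 + \frac{2 + 1}{2 + 3} = 4 + \frac{3}{5} = \frac{23}{5} \approx 4.6$)
$x{\left(b{\left(6 \right)} \right)} 48 U = 9 \cdot 48 \cdot \frac{23}{5} = 432 \cdot \frac{23}{5} = \frac{9936}{5}$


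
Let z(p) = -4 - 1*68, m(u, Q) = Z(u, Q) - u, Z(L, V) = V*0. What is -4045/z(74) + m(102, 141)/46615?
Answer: 188550331/3356280 ≈ 56.178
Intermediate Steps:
Z(L, V) = 0
m(u, Q) = -u (m(u, Q) = 0 - u = -u)
z(p) = -72 (z(p) = -4 - 68 = -72)
-4045/z(74) + m(102, 141)/46615 = -4045/(-72) - 1*102/46615 = -4045*(-1/72) - 102*1/46615 = 4045/72 - 102/46615 = 188550331/3356280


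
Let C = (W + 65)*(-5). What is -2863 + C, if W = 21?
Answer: -3293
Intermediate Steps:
C = -430 (C = (21 + 65)*(-5) = 86*(-5) = -430)
-2863 + C = -2863 - 430 = -3293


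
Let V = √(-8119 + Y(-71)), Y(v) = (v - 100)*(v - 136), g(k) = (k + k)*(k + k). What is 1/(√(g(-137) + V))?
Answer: (75076 + √27278)^(-½) ≈ 0.0036456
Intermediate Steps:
g(k) = 4*k² (g(k) = (2*k)*(2*k) = 4*k²)
Y(v) = (-136 + v)*(-100 + v) (Y(v) = (-100 + v)*(-136 + v) = (-136 + v)*(-100 + v))
V = √27278 (V = √(-8119 + (13600 + (-71)² - 236*(-71))) = √(-8119 + (13600 + 5041 + 16756)) = √(-8119 + 35397) = √27278 ≈ 165.16)
1/(√(g(-137) + V)) = 1/(√(4*(-137)² + √27278)) = 1/(√(4*18769 + √27278)) = 1/(√(75076 + √27278)) = (75076 + √27278)^(-½)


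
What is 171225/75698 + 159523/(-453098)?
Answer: 16376533249/8574653101 ≈ 1.9099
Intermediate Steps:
171225/75698 + 159523/(-453098) = 171225*(1/75698) + 159523*(-1/453098) = 171225/75698 - 159523/453098 = 16376533249/8574653101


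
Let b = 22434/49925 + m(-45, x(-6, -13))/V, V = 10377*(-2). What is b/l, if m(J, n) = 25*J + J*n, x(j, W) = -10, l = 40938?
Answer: 18492393/1571023724300 ≈ 1.1771e-5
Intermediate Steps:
V = -20754
b = 55477179/115127050 (b = 22434/49925 - 45*(25 - 10)/(-20754) = 22434*(1/49925) - 45*15*(-1/20754) = 22434/49925 - 675*(-1/20754) = 22434/49925 + 75/2306 = 55477179/115127050 ≈ 0.48188)
b/l = (55477179/115127050)/40938 = (55477179/115127050)*(1/40938) = 18492393/1571023724300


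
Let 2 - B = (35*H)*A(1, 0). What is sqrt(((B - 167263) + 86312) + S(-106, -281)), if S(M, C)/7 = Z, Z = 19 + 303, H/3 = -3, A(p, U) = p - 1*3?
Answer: 5*I*sqrt(3173) ≈ 281.65*I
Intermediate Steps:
A(p, U) = -3 + p (A(p, U) = p - 3 = -3 + p)
H = -9 (H = 3*(-3) = -9)
Z = 322
B = -628 (B = 2 - 35*(-9)*(-3 + 1) = 2 - (-315)*(-2) = 2 - 1*630 = 2 - 630 = -628)
S(M, C) = 2254 (S(M, C) = 7*322 = 2254)
sqrt(((B - 167263) + 86312) + S(-106, -281)) = sqrt(((-628 - 167263) + 86312) + 2254) = sqrt((-167891 + 86312) + 2254) = sqrt(-81579 + 2254) = sqrt(-79325) = 5*I*sqrt(3173)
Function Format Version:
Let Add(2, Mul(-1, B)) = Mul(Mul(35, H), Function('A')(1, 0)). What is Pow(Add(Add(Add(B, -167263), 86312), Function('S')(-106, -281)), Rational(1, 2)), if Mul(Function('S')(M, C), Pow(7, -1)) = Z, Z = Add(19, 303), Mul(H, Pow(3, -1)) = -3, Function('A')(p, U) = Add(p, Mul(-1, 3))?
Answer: Mul(5, I, Pow(3173, Rational(1, 2))) ≈ Mul(281.65, I)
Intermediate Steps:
Function('A')(p, U) = Add(-3, p) (Function('A')(p, U) = Add(p, -3) = Add(-3, p))
H = -9 (H = Mul(3, -3) = -9)
Z = 322
B = -628 (B = Add(2, Mul(-1, Mul(Mul(35, -9), Add(-3, 1)))) = Add(2, Mul(-1, Mul(-315, -2))) = Add(2, Mul(-1, 630)) = Add(2, -630) = -628)
Function('S')(M, C) = 2254 (Function('S')(M, C) = Mul(7, 322) = 2254)
Pow(Add(Add(Add(B, -167263), 86312), Function('S')(-106, -281)), Rational(1, 2)) = Pow(Add(Add(Add(-628, -167263), 86312), 2254), Rational(1, 2)) = Pow(Add(Add(-167891, 86312), 2254), Rational(1, 2)) = Pow(Add(-81579, 2254), Rational(1, 2)) = Pow(-79325, Rational(1, 2)) = Mul(5, I, Pow(3173, Rational(1, 2)))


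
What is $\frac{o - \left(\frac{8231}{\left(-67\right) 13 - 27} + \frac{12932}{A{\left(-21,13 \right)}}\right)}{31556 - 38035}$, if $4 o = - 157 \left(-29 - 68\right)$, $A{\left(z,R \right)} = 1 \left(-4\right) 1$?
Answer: $- \frac{12660751}{11636284} \approx -1.088$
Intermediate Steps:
$A{\left(z,R \right)} = -4$ ($A{\left(z,R \right)} = \left(-4\right) 1 = -4$)
$o = \frac{15229}{4}$ ($o = \frac{\left(-157\right) \left(-29 - 68\right)}{4} = \frac{\left(-157\right) \left(-97\right)}{4} = \frac{1}{4} \cdot 15229 = \frac{15229}{4} \approx 3807.3$)
$\frac{o - \left(\frac{8231}{\left(-67\right) 13 - 27} + \frac{12932}{A{\left(-21,13 \right)}}\right)}{31556 - 38035} = \frac{\frac{15229}{4} - \left(-3233 + \frac{8231}{\left(-67\right) 13 - 27}\right)}{31556 - 38035} = \frac{\frac{15229}{4} - \left(-3233 + \frac{8231}{-871 - 27}\right)}{-6479} = \left(\frac{15229}{4} + \left(3233 - \frac{8231}{-898}\right)\right) \left(- \frac{1}{6479}\right) = \left(\frac{15229}{4} + \left(3233 - - \frac{8231}{898}\right)\right) \left(- \frac{1}{6479}\right) = \left(\frac{15229}{4} + \left(3233 + \frac{8231}{898}\right)\right) \left(- \frac{1}{6479}\right) = \left(\frac{15229}{4} + \frac{2911465}{898}\right) \left(- \frac{1}{6479}\right) = \frac{12660751}{1796} \left(- \frac{1}{6479}\right) = - \frac{12660751}{11636284}$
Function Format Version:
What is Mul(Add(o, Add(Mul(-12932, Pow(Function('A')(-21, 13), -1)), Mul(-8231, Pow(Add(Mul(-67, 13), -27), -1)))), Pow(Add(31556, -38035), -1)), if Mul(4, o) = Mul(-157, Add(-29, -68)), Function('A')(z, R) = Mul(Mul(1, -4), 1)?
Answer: Rational(-12660751, 11636284) ≈ -1.0880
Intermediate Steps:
Function('A')(z, R) = -4 (Function('A')(z, R) = Mul(-4, 1) = -4)
o = Rational(15229, 4) (o = Mul(Rational(1, 4), Mul(-157, Add(-29, -68))) = Mul(Rational(1, 4), Mul(-157, -97)) = Mul(Rational(1, 4), 15229) = Rational(15229, 4) ≈ 3807.3)
Mul(Add(o, Add(Mul(-12932, Pow(Function('A')(-21, 13), -1)), Mul(-8231, Pow(Add(Mul(-67, 13), -27), -1)))), Pow(Add(31556, -38035), -1)) = Mul(Add(Rational(15229, 4), Add(Mul(-12932, Pow(-4, -1)), Mul(-8231, Pow(Add(Mul(-67, 13), -27), -1)))), Pow(Add(31556, -38035), -1)) = Mul(Add(Rational(15229, 4), Add(Mul(-12932, Rational(-1, 4)), Mul(-8231, Pow(Add(-871, -27), -1)))), Pow(-6479, -1)) = Mul(Add(Rational(15229, 4), Add(3233, Mul(-8231, Pow(-898, -1)))), Rational(-1, 6479)) = Mul(Add(Rational(15229, 4), Add(3233, Mul(-8231, Rational(-1, 898)))), Rational(-1, 6479)) = Mul(Add(Rational(15229, 4), Add(3233, Rational(8231, 898))), Rational(-1, 6479)) = Mul(Add(Rational(15229, 4), Rational(2911465, 898)), Rational(-1, 6479)) = Mul(Rational(12660751, 1796), Rational(-1, 6479)) = Rational(-12660751, 11636284)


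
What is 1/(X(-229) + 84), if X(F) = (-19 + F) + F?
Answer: -1/393 ≈ -0.0025445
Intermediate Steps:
X(F) = -19 + 2*F
1/(X(-229) + 84) = 1/((-19 + 2*(-229)) + 84) = 1/((-19 - 458) + 84) = 1/(-477 + 84) = 1/(-393) = -1/393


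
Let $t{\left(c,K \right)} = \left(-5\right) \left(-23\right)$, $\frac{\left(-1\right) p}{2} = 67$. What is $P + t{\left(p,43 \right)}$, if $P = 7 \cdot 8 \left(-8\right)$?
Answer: $-333$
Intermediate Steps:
$p = -134$ ($p = \left(-2\right) 67 = -134$)
$t{\left(c,K \right)} = 115$
$P = -448$ ($P = 56 \left(-8\right) = -448$)
$P + t{\left(p,43 \right)} = -448 + 115 = -333$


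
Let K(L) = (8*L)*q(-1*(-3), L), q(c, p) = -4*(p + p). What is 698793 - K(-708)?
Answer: 32779689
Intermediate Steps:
q(c, p) = -8*p
K(L) = -64*L² (K(L) = (8*L)*(-8*L) = -64*L²)
698793 - K(-708) = 698793 - (-64)*(-708)² = 698793 - (-64)*501264 = 698793 - 1*(-32080896) = 698793 + 32080896 = 32779689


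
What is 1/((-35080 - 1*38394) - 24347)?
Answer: -1/97821 ≈ -1.0223e-5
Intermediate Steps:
1/((-35080 - 1*38394) - 24347) = 1/((-35080 - 38394) - 24347) = 1/(-73474 - 24347) = 1/(-97821) = -1/97821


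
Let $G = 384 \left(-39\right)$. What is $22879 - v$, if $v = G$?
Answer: $37855$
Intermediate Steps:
$G = -14976$
$v = -14976$
$22879 - v = 22879 - -14976 = 22879 + 14976 = 37855$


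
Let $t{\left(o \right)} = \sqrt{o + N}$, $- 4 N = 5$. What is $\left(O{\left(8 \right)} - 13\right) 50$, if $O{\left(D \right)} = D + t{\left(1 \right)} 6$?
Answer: $-250 + 150 i \approx -250.0 + 150.0 i$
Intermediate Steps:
$N = - \frac{5}{4}$ ($N = \left(- \frac{1}{4}\right) 5 = - \frac{5}{4} \approx -1.25$)
$t{\left(o \right)} = \sqrt{- \frac{5}{4} + o}$ ($t{\left(o \right)} = \sqrt{o - \frac{5}{4}} = \sqrt{- \frac{5}{4} + o}$)
$O{\left(D \right)} = D + 3 i$ ($O{\left(D \right)} = D + \frac{\sqrt{-5 + 4 \cdot 1}}{2} \cdot 6 = D + \frac{\sqrt{-5 + 4}}{2} \cdot 6 = D + \frac{\sqrt{-1}}{2} \cdot 6 = D + \frac{i}{2} \cdot 6 = D + 3 i$)
$\left(O{\left(8 \right)} - 13\right) 50 = \left(\left(8 + 3 i\right) - 13\right) 50 = \left(-5 + 3 i\right) 50 = -250 + 150 i$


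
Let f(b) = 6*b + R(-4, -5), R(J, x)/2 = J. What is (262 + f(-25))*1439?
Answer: 149656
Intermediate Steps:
R(J, x) = 2*J
f(b) = -8 + 6*b (f(b) = 6*b + 2*(-4) = 6*b - 8 = -8 + 6*b)
(262 + f(-25))*1439 = (262 + (-8 + 6*(-25)))*1439 = (262 + (-8 - 150))*1439 = (262 - 158)*1439 = 104*1439 = 149656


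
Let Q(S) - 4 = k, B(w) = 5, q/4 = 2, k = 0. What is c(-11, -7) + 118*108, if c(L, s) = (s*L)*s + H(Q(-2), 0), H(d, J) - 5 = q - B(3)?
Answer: 12213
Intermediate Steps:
q = 8 (q = 4*2 = 8)
Q(S) = 4 (Q(S) = 4 + 0 = 4)
H(d, J) = 8 (H(d, J) = 5 + (8 - 1*5) = 5 + (8 - 5) = 5 + 3 = 8)
c(L, s) = 8 + L*s² (c(L, s) = (s*L)*s + 8 = (L*s)*s + 8 = L*s² + 8 = 8 + L*s²)
c(-11, -7) + 118*108 = (8 - 11*(-7)²) + 118*108 = (8 - 11*49) + 12744 = (8 - 539) + 12744 = -531 + 12744 = 12213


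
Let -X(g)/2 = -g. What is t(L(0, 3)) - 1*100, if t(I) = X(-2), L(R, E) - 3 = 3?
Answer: -104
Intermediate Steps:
X(g) = 2*g (X(g) = -(-2)*g = 2*g)
L(R, E) = 6 (L(R, E) = 3 + 3 = 6)
t(I) = -4 (t(I) = 2*(-2) = -4)
t(L(0, 3)) - 1*100 = -4 - 1*100 = -4 - 100 = -104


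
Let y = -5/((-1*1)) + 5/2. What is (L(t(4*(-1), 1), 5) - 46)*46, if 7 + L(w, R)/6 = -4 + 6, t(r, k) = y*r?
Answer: -3496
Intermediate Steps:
y = 15/2 (y = -5/(-1) + 5*(½) = -5*(-1) + 5/2 = 5 + 5/2 = 15/2 ≈ 7.5000)
t(r, k) = 15*r/2
L(w, R) = -30 (L(w, R) = -42 + 6*(-4 + 6) = -42 + 6*2 = -42 + 12 = -30)
(L(t(4*(-1), 1), 5) - 46)*46 = (-30 - 46)*46 = -76*46 = -3496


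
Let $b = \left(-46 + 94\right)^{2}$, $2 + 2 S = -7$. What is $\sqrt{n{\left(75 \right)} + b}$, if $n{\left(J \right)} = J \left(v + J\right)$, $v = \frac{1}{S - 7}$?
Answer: $\frac{\sqrt{4190991}}{23} \approx 89.008$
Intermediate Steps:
$S = - \frac{9}{2}$ ($S = -1 + \frac{1}{2} \left(-7\right) = -1 - \frac{7}{2} = - \frac{9}{2} \approx -4.5$)
$v = - \frac{2}{23}$ ($v = \frac{1}{- \frac{9}{2} - 7} = \frac{1}{- \frac{23}{2}} = - \frac{2}{23} \approx -0.086957$)
$b = 2304$ ($b = 48^{2} = 2304$)
$n{\left(J \right)} = J \left(- \frac{2}{23} + J\right)$
$\sqrt{n{\left(75 \right)} + b} = \sqrt{\frac{1}{23} \cdot 75 \left(-2 + 23 \cdot 75\right) + 2304} = \sqrt{\frac{1}{23} \cdot 75 \left(-2 + 1725\right) + 2304} = \sqrt{\frac{1}{23} \cdot 75 \cdot 1723 + 2304} = \sqrt{\frac{129225}{23} + 2304} = \sqrt{\frac{182217}{23}} = \frac{\sqrt{4190991}}{23}$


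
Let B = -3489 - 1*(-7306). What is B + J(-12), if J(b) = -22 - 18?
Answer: 3777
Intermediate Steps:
B = 3817 (B = -3489 + 7306 = 3817)
J(b) = -40
B + J(-12) = 3817 - 40 = 3777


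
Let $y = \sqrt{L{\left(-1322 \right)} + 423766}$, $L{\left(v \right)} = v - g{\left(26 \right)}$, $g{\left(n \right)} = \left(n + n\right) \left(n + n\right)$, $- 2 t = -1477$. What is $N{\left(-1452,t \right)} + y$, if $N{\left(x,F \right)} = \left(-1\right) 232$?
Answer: $-232 + 2 \sqrt{104935} \approx 415.87$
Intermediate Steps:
$t = \frac{1477}{2}$ ($t = \left(- \frac{1}{2}\right) \left(-1477\right) = \frac{1477}{2} \approx 738.5$)
$N{\left(x,F \right)} = -232$
$g{\left(n \right)} = 4 n^{2}$ ($g{\left(n \right)} = 2 n 2 n = 4 n^{2}$)
$L{\left(v \right)} = -2704 + v$ ($L{\left(v \right)} = v - 4 \cdot 26^{2} = v - 4 \cdot 676 = v - 2704 = -2704 + v$)
$y = 2 \sqrt{104935}$ ($y = \sqrt{\left(-2704 - 1322\right) + 423766} = \sqrt{-4026 + 423766} = \sqrt{419740} = 2 \sqrt{104935} \approx 647.87$)
$N{\left(-1452,t \right)} + y = -232 + 2 \sqrt{104935}$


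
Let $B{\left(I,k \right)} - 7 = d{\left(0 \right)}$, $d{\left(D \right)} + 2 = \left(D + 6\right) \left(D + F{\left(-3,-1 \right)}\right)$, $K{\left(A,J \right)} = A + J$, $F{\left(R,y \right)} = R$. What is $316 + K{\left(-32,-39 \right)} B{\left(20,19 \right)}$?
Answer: $1239$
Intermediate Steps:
$d{\left(D \right)} = -2 + \left(-3 + D\right) \left(6 + D\right)$ ($d{\left(D \right)} = -2 + \left(D + 6\right) \left(D - 3\right) = -2 + \left(6 + D\right) \left(-3 + D\right) = -2 + \left(-3 + D\right) \left(6 + D\right)$)
$B{\left(I,k \right)} = -13$ ($B{\left(I,k \right)} = 7 + \left(-20 + 0^{2} + 3 \cdot 0\right) = 7 + \left(-20 + 0 + 0\right) = 7 - 20 = -13$)
$316 + K{\left(-32,-39 \right)} B{\left(20,19 \right)} = 316 + \left(-32 - 39\right) \left(-13\right) = 316 - -923 = 316 + 923 = 1239$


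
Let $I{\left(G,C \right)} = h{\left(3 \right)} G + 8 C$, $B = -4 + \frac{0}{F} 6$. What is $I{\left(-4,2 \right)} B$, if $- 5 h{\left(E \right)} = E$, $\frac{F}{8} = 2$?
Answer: $- \frac{368}{5} \approx -73.6$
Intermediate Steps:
$F = 16$ ($F = 8 \cdot 2 = 16$)
$h{\left(E \right)} = - \frac{E}{5}$
$B = -4$ ($B = -4 + \frac{0}{16} \cdot 6 = -4 + 0 \cdot \frac{1}{16} \cdot 6 = -4 + 0 \cdot 6 = -4 + 0 = -4$)
$I{\left(G,C \right)} = 8 C - \frac{3 G}{5}$ ($I{\left(G,C \right)} = \left(- \frac{1}{5}\right) 3 G + 8 C = - \frac{3 G}{5} + 8 C = 8 C - \frac{3 G}{5}$)
$I{\left(-4,2 \right)} B = \left(8 \cdot 2 - - \frac{12}{5}\right) \left(-4\right) = \left(16 + \frac{12}{5}\right) \left(-4\right) = \frac{92}{5} \left(-4\right) = - \frac{368}{5}$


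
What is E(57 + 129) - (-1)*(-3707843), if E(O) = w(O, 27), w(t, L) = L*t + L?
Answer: -3702794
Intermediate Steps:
w(t, L) = L + L*t
E(O) = 27 + 27*O (E(O) = 27*(1 + O) = 27 + 27*O)
E(57 + 129) - (-1)*(-3707843) = (27 + 27*(57 + 129)) - (-1)*(-3707843) = (27 + 27*186) - 1*3707843 = (27 + 5022) - 3707843 = 5049 - 3707843 = -3702794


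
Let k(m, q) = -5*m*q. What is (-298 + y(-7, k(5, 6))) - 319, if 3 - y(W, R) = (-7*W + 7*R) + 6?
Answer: 381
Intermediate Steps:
k(m, q) = -5*m*q
y(W, R) = -3 - 7*R + 7*W (y(W, R) = 3 - ((-7*W + 7*R) + 6) = 3 - (6 - 7*W + 7*R) = 3 + (-6 - 7*R + 7*W) = -3 - 7*R + 7*W)
(-298 + y(-7, k(5, 6))) - 319 = (-298 + (-3 - (-35)*5*6 + 7*(-7))) - 319 = (-298 + (-3 - 7*(-150) - 49)) - 319 = (-298 + (-3 + 1050 - 49)) - 319 = (-298 + 998) - 319 = 700 - 319 = 381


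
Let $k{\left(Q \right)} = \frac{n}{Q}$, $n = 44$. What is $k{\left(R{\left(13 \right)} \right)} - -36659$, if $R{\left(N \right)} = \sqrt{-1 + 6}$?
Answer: $36659 + \frac{44 \sqrt{5}}{5} \approx 36679.0$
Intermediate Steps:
$R{\left(N \right)} = \sqrt{5}$
$k{\left(Q \right)} = \frac{44}{Q}$
$k{\left(R{\left(13 \right)} \right)} - -36659 = \frac{44}{\sqrt{5}} - -36659 = 44 \frac{\sqrt{5}}{5} + 36659 = \frac{44 \sqrt{5}}{5} + 36659 = 36659 + \frac{44 \sqrt{5}}{5}$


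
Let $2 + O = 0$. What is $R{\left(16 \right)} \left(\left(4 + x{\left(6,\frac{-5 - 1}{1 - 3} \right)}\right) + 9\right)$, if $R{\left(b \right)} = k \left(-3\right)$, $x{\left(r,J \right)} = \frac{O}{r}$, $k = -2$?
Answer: $76$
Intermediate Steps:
$O = -2$ ($O = -2 + 0 = -2$)
$x{\left(r,J \right)} = - \frac{2}{r}$
$R{\left(b \right)} = 6$ ($R{\left(b \right)} = \left(-2\right) \left(-3\right) = 6$)
$R{\left(16 \right)} \left(\left(4 + x{\left(6,\frac{-5 - 1}{1 - 3} \right)}\right) + 9\right) = 6 \left(\left(4 - \frac{2}{6}\right) + 9\right) = 6 \left(\left(4 - \frac{1}{3}\right) + 9\right) = 6 \left(\frac{11}{3} + 9\right) = 6 \cdot \frac{38}{3} = 76$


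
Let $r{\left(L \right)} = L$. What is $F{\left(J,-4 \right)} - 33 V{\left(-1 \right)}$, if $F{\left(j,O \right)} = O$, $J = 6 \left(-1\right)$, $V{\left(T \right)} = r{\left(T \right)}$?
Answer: $29$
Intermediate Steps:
$V{\left(T \right)} = T$
$J = -6$
$F{\left(J,-4 \right)} - 33 V{\left(-1 \right)} = -4 - -33 = -4 + 33 = 29$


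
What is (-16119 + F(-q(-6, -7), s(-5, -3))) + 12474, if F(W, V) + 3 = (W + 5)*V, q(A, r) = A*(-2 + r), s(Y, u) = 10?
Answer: -4138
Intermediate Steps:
F(W, V) = -3 + V*(5 + W) (F(W, V) = -3 + (W + 5)*V = -3 + (5 + W)*V = -3 + V*(5 + W))
(-16119 + F(-q(-6, -7), s(-5, -3))) + 12474 = (-16119 + (-3 + 5*10 + 10*(-(-6)*(-2 - 7)))) + 12474 = (-16119 + (-3 + 50 + 10*(-(-6)*(-9)))) + 12474 = (-16119 + (-3 + 50 + 10*(-1*54))) + 12474 = (-16119 + (-3 + 50 + 10*(-54))) + 12474 = (-16119 + (-3 + 50 - 540)) + 12474 = (-16119 - 493) + 12474 = -16612 + 12474 = -4138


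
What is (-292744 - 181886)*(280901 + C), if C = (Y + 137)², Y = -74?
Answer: -135207848100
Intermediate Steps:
C = 3969 (C = (-74 + 137)² = 63² = 3969)
(-292744 - 181886)*(280901 + C) = (-292744 - 181886)*(280901 + 3969) = -474630*284870 = -135207848100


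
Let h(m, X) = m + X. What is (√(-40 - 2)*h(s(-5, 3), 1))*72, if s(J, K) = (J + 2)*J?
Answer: 1152*I*√42 ≈ 7465.8*I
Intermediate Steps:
s(J, K) = J*(2 + J) (s(J, K) = (2 + J)*J = J*(2 + J))
h(m, X) = X + m
(√(-40 - 2)*h(s(-5, 3), 1))*72 = (√(-40 - 2)*(1 - 5*(2 - 5)))*72 = (√(-42)*(1 - 5*(-3)))*72 = ((I*√42)*(1 + 15))*72 = ((I*√42)*16)*72 = (16*I*√42)*72 = 1152*I*√42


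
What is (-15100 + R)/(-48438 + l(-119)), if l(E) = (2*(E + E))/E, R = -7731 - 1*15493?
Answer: 19162/24217 ≈ 0.79126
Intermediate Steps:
R = -23224 (R = -7731 - 15493 = -23224)
l(E) = 4 (l(E) = (2*(2*E))/E = (4*E)/E = 4)
(-15100 + R)/(-48438 + l(-119)) = (-15100 - 23224)/(-48438 + 4) = -38324/(-48434) = -38324*(-1/48434) = 19162/24217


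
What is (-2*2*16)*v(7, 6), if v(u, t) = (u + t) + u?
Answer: -1280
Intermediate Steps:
v(u, t) = t + 2*u (v(u, t) = (t + u) + u = t + 2*u)
(-2*2*16)*v(7, 6) = (-2*2*16)*(6 + 2*7) = (-4*16)*(6 + 14) = -64*20 = -1280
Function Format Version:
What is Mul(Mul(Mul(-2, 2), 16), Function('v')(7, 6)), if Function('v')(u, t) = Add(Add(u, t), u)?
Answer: -1280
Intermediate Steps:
Function('v')(u, t) = Add(t, Mul(2, u)) (Function('v')(u, t) = Add(Add(t, u), u) = Add(t, Mul(2, u)))
Mul(Mul(Mul(-2, 2), 16), Function('v')(7, 6)) = Mul(Mul(Mul(-2, 2), 16), Add(6, Mul(2, 7))) = Mul(Mul(-4, 16), Add(6, 14)) = Mul(-64, 20) = -1280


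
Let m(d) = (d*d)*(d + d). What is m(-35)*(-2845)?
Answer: 243958750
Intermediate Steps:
m(d) = 2*d**3 (m(d) = d**2*(2*d) = 2*d**3)
m(-35)*(-2845) = (2*(-35)**3)*(-2845) = (2*(-42875))*(-2845) = -85750*(-2845) = 243958750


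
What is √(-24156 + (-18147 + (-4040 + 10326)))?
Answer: I*√36017 ≈ 189.78*I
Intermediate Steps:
√(-24156 + (-18147 + (-4040 + 10326))) = √(-24156 + (-18147 + 6286)) = √(-24156 - 11861) = √(-36017) = I*√36017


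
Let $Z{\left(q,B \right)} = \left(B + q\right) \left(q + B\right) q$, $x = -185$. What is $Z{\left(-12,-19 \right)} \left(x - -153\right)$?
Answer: $369024$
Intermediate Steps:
$Z{\left(q,B \right)} = q \left(B + q\right)^{2}$ ($Z{\left(q,B \right)} = \left(B + q\right) \left(B + q\right) q = \left(B + q\right) q \left(B + q\right) = q \left(B + q\right)^{2}$)
$Z{\left(-12,-19 \right)} \left(x - -153\right) = - 12 \left(-19 - 12\right)^{2} \left(-185 - -153\right) = - 12 \left(-31\right)^{2} \left(-185 + 153\right) = \left(-12\right) 961 \left(-32\right) = \left(-11532\right) \left(-32\right) = 369024$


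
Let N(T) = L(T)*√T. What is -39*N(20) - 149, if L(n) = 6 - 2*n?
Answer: -149 + 2652*√5 ≈ 5781.1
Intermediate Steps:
N(T) = √T*(6 - 2*T) (N(T) = (6 - 2*T)*√T = √T*(6 - 2*T))
-39*N(20) - 149 = -78*√20*(3 - 1*20) - 149 = -78*2*√5*(3 - 20) - 149 = -78*2*√5*(-17) - 149 = -(-2652)*√5 - 149 = 2652*√5 - 149 = -149 + 2652*√5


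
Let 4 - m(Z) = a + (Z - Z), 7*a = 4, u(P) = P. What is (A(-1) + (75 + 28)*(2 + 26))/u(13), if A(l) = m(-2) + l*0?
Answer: 20212/91 ≈ 222.11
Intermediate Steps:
a = 4/7 (a = (⅐)*4 = 4/7 ≈ 0.57143)
m(Z) = 24/7 (m(Z) = 4 - (4/7 + (Z - Z)) = 4 - (4/7 + 0) = 4 - 1*4/7 = 4 - 4/7 = 24/7)
A(l) = 24/7 (A(l) = 24/7 + l*0 = 24/7 + 0 = 24/7)
(A(-1) + (75 + 28)*(2 + 26))/u(13) = (24/7 + (75 + 28)*(2 + 26))/13 = (24/7 + 103*28)/13 = (24/7 + 2884)/13 = (1/13)*(20212/7) = 20212/91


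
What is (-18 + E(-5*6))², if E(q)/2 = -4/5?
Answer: 9604/25 ≈ 384.16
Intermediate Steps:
E(q) = -8/5 (E(q) = 2*(-4/5) = 2*(-4*⅕) = 2*(-⅘) = -8/5)
(-18 + E(-5*6))² = (-18 - 8/5)² = (-98/5)² = 9604/25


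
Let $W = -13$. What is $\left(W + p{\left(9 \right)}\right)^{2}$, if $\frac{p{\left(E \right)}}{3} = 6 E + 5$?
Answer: $26896$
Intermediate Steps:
$p{\left(E \right)} = 15 + 18 E$ ($p{\left(E \right)} = 3 \left(6 E + 5\right) = 3 \left(5 + 6 E\right) = 15 + 18 E$)
$\left(W + p{\left(9 \right)}\right)^{2} = \left(-13 + \left(15 + 18 \cdot 9\right)\right)^{2} = \left(-13 + \left(15 + 162\right)\right)^{2} = \left(-13 + 177\right)^{2} = 164^{2} = 26896$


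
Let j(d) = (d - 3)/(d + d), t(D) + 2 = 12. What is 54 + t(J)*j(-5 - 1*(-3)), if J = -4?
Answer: 133/2 ≈ 66.500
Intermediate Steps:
t(D) = 10 (t(D) = -2 + 12 = 10)
j(d) = (-3 + d)/(2*d) (j(d) = (-3 + d)/((2*d)) = (-3 + d)*(1/(2*d)) = (-3 + d)/(2*d))
54 + t(J)*j(-5 - 1*(-3)) = 54 + 10*((-3 + (-5 - 1*(-3)))/(2*(-5 - 1*(-3)))) = 54 + 10*((-3 + (-5 + 3))/(2*(-5 + 3))) = 54 + 10*((1/2)*(-3 - 2)/(-2)) = 54 + 10*((1/2)*(-1/2)*(-5)) = 54 + 10*(5/4) = 54 + 25/2 = 133/2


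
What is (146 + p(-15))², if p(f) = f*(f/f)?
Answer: 17161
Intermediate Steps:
p(f) = f (p(f) = f*1 = f)
(146 + p(-15))² = (146 - 15)² = 131² = 17161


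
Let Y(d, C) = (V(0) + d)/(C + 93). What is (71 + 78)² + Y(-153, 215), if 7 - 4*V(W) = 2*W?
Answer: 2486457/112 ≈ 22201.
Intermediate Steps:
V(W) = 7/4 - W/2
Y(d, C) = (7/4 + d)/(93 + C) (Y(d, C) = ((7/4 - ½*0) + d)/(C + 93) = ((7/4 + 0) + d)/(93 + C) = (7/4 + d)/(93 + C))
(71 + 78)² + Y(-153, 215) = (71 + 78)² + (7/4 - 153)/(93 + 215) = 149² - 605/4/308 = 22201 + (1/308)*(-605/4) = 22201 - 55/112 = 2486457/112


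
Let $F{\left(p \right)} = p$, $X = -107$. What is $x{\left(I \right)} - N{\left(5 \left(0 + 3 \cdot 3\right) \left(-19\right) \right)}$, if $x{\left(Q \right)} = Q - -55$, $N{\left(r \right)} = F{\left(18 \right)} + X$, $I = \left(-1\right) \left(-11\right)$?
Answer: $155$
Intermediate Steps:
$I = 11$
$N{\left(r \right)} = -89$ ($N{\left(r \right)} = 18 - 107 = -89$)
$x{\left(Q \right)} = 55 + Q$ ($x{\left(Q \right)} = Q + 55 = 55 + Q$)
$x{\left(I \right)} - N{\left(5 \left(0 + 3 \cdot 3\right) \left(-19\right) \right)} = \left(55 + 11\right) - -89 = 66 + 89 = 155$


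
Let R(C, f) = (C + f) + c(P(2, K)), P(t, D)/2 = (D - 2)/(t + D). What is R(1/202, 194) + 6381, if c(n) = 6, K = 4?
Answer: 1329363/202 ≈ 6581.0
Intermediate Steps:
P(t, D) = 2*(-2 + D)/(D + t) (P(t, D) = 2*((D - 2)/(t + D)) = 2*((-2 + D)/(D + t)) = 2*(-2 + D)/(D + t))
R(C, f) = 6 + C + f (R(C, f) = (C + f) + 6 = 6 + C + f)
R(1/202, 194) + 6381 = (6 + 1/202 + 194) + 6381 = 40401/202 + 6381 = 1329363/202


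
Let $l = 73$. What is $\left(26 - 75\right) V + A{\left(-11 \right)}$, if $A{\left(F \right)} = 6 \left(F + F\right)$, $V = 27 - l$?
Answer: $2122$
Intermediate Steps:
$V = -46$ ($V = 27 - 73 = -46$)
$A{\left(F \right)} = 12 F$ ($A{\left(F \right)} = 6 \cdot 2 F = 12 F$)
$\left(26 - 75\right) V + A{\left(-11 \right)} = \left(26 - 75\right) \left(-46\right) + 12 \left(-11\right) = \left(-49\right) \left(-46\right) - 132 = 2254 - 132 = 2122$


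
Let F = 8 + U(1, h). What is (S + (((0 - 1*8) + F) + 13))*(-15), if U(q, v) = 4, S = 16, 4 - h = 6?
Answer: -495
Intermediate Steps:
h = -2 (h = 4 - 1*6 = 4 - 6 = -2)
F = 12 (F = 8 + 4 = 12)
(S + (((0 - 1*8) + F) + 13))*(-15) = (16 + (((0 - 1*8) + 12) + 13))*(-15) = (16 + (((0 - 8) + 12) + 13))*(-15) = (16 + ((-8 + 12) + 13))*(-15) = (16 + (4 + 13))*(-15) = (16 + 17)*(-15) = 33*(-15) = -495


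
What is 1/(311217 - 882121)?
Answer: -1/570904 ≈ -1.7516e-6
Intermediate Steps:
1/(311217 - 882121) = 1/(-570904) = -1/570904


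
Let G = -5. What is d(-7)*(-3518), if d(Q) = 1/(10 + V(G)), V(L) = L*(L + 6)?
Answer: -3518/5 ≈ -703.60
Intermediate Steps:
V(L) = L*(6 + L)
d(Q) = ⅕ (d(Q) = 1/(10 - 5*(6 - 5)) = 1/(10 - 5*1) = 1/(10 - 5) = 1/5 = ⅕)
d(-7)*(-3518) = (⅕)*(-3518) = -3518/5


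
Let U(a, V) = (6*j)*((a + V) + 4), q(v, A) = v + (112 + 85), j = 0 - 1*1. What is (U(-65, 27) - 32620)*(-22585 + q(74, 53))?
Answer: 723330624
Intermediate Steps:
j = -1 (j = 0 - 1 = -1)
q(v, A) = 197 + v (q(v, A) = v + 197 = 197 + v)
U(a, V) = -24 - 6*V - 6*a (U(a, V) = (6*(-1))*((a + V) + 4) = -6*((V + a) + 4) = -6*(4 + V + a) = -24 - 6*V - 6*a)
(U(-65, 27) - 32620)*(-22585 + q(74, 53)) = ((-24 - 6*27 - 6*(-65)) - 32620)*(-22585 + (197 + 74)) = ((-24 - 162 + 390) - 32620)*(-22585 + 271) = (204 - 32620)*(-22314) = -32416*(-22314) = 723330624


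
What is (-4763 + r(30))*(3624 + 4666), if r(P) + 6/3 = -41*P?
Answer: -49698550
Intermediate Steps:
r(P) = -2 - 41*P
(-4763 + r(30))*(3624 + 4666) = (-4763 + (-2 - 41*30))*(3624 + 4666) = (-4763 + (-2 - 1230))*8290 = (-4763 - 1232)*8290 = -5995*8290 = -49698550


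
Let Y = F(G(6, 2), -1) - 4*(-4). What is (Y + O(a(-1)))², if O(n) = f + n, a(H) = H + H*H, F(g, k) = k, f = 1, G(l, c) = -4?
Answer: 256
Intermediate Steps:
a(H) = H + H²
O(n) = 1 + n
Y = 15 (Y = -1 - 4*(-4) = -1 + 16 = 15)
(Y + O(a(-1)))² = (15 + (1 - (1 - 1)))² = (15 + (1 - 1*0))² = (15 + (1 + 0))² = (15 + 1)² = 16² = 256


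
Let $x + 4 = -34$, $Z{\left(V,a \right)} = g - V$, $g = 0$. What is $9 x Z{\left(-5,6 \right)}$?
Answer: $-1710$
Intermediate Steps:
$Z{\left(V,a \right)} = - V$ ($Z{\left(V,a \right)} = 0 - V = - V$)
$x = -38$ ($x = -4 - 34 = -38$)
$9 x Z{\left(-5,6 \right)} = 9 \left(-38\right) \left(\left(-1\right) \left(-5\right)\right) = \left(-342\right) 5 = -1710$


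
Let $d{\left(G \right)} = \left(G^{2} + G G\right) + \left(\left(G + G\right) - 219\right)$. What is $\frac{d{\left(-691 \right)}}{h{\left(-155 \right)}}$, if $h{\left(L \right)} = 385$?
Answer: $\frac{953361}{385} \approx 2476.3$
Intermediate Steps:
$d{\left(G \right)} = -219 + 2 G + 2 G^{2}$ ($d{\left(G \right)} = \left(G^{2} + G^{2}\right) + \left(2 G - 219\right) = 2 G^{2} + \left(-219 + 2 G\right) = -219 + 2 G + 2 G^{2}$)
$\frac{d{\left(-691 \right)}}{h{\left(-155 \right)}} = \frac{-219 + 2 \left(-691\right) + 2 \left(-691\right)^{2}}{385} = \left(-219 - 1382 + 2 \cdot 477481\right) \frac{1}{385} = \left(-219 - 1382 + 954962\right) \frac{1}{385} = 953361 \cdot \frac{1}{385} = \frac{953361}{385}$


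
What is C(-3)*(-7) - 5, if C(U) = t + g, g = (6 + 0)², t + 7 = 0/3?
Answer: -208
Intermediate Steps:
t = -7 (t = -7 + 0/3 = -7 + 0*(⅓) = -7 + 0 = -7)
g = 36 (g = 6² = 36)
C(U) = 29 (C(U) = -7 + 36 = 29)
C(-3)*(-7) - 5 = 29*(-7) - 5 = -203 - 5 = -208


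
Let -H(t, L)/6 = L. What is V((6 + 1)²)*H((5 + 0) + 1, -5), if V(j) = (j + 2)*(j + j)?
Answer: 149940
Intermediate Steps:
H(t, L) = -6*L
V(j) = 2*j*(2 + j) (V(j) = (2 + j)*(2*j) = 2*j*(2 + j))
V((6 + 1)²)*H((5 + 0) + 1, -5) = (2*(6 + 1)²*(2 + (6 + 1)²))*(-6*(-5)) = (2*7²*(2 + 7²))*30 = (2*49*(2 + 49))*30 = (2*49*51)*30 = 4998*30 = 149940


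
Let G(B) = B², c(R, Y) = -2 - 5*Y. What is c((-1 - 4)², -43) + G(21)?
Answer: 654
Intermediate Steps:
c((-1 - 4)², -43) + G(21) = (-2 - 5*(-43)) + 21² = (-2 + 215) + 441 = 213 + 441 = 654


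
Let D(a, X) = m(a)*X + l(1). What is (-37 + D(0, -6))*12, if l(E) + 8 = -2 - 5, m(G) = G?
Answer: -624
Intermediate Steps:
l(E) = -15 (l(E) = -8 + (-2 - 5) = -8 - 7 = -15)
D(a, X) = -15 + X*a (D(a, X) = a*X - 15 = X*a - 15 = -15 + X*a)
(-37 + D(0, -6))*12 = (-37 + (-15 - 6*0))*12 = (-37 + (-15 + 0))*12 = (-37 - 15)*12 = -52*12 = -624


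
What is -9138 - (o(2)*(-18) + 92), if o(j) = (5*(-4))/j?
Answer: -9410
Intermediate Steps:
o(j) = -20/j
-9138 - (o(2)*(-18) + 92) = -9138 - (-20/2*(-18) + 92) = -9138 - (-20*1/2*(-18) + 92) = -9138 - (-10*(-18) + 92) = -9138 - (180 + 92) = -9138 - 1*272 = -9138 - 272 = -9410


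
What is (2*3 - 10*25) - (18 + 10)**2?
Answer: -1028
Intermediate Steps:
(2*3 - 10*25) - (18 + 10)**2 = (6 - 250) - 1*28**2 = -244 - 1*784 = -244 - 784 = -1028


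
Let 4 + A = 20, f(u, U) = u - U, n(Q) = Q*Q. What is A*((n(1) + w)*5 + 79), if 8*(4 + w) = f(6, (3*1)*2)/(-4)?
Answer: 1024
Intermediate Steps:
n(Q) = Q²
w = -4 (w = -4 + ((6 - 3*1*2)/(-4))/8 = -4 + ((6 - 3*2)*(-¼))/8 = -4 + ((6 - 1*6)*(-¼))/8 = -4 + ((6 - 6)*(-¼))/8 = -4 + (0*(-¼))/8 = -4 + (⅛)*0 = -4 + 0 = -4)
A = 16 (A = -4 + 20 = 16)
A*((n(1) + w)*5 + 79) = 16*((1² - 4)*5 + 79) = 16*((1 - 4)*5 + 79) = 16*(-3*5 + 79) = 16*(-15 + 79) = 16*64 = 1024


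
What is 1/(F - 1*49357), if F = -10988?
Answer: -1/60345 ≈ -1.6571e-5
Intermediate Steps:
1/(F - 1*49357) = 1/(-10988 - 1*49357) = 1/(-10988 - 49357) = 1/(-60345) = -1/60345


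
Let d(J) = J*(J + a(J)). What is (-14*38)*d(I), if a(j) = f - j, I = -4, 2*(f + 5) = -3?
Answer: -13832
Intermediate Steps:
f = -13/2 (f = -5 + (1/2)*(-3) = -5 - 3/2 = -13/2 ≈ -6.5000)
a(j) = -13/2 - j
d(J) = -13*J/2 (d(J) = J*(J + (-13/2 - J)) = J*(-13/2) = -13*J/2)
(-14*38)*d(I) = (-14*38)*(-13/2*(-4)) = -532*26 = -13832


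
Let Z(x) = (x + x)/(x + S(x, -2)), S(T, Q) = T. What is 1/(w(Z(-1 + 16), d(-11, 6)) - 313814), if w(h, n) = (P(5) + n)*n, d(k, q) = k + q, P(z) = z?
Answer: -1/313814 ≈ -3.1866e-6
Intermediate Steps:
Z(x) = 1 (Z(x) = (x + x)/(x + x) = (2*x)/((2*x)) = (2*x)*(1/(2*x)) = 1)
w(h, n) = n*(5 + n) (w(h, n) = (5 + n)*n = n*(5 + n))
1/(w(Z(-1 + 16), d(-11, 6)) - 313814) = 1/((-11 + 6)*(5 + (-11 + 6)) - 313814) = 1/(-5*(5 - 5) - 313814) = 1/(-5*0 - 313814) = 1/(0 - 313814) = 1/(-313814) = -1/313814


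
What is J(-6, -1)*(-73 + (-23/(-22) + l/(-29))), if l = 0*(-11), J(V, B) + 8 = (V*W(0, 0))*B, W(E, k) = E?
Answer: 6332/11 ≈ 575.64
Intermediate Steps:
J(V, B) = -8 (J(V, B) = -8 + (V*0)*B = -8 + 0*B = -8 + 0 = -8)
l = 0
J(-6, -1)*(-73 + (-23/(-22) + l/(-29))) = -8*(-73 + (-23/(-22) + 0/(-29))) = -8*(-73 + (-23*(-1/22) + 0*(-1/29))) = -8*(-73 + (23/22 + 0)) = -8*(-73 + 23/22) = -8*(-1583/22) = 6332/11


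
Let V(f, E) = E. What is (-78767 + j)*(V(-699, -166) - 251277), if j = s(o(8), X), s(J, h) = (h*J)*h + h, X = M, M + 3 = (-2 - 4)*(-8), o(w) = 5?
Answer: 17248235471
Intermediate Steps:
M = 45 (M = -3 + (-2 - 4)*(-8) = -3 - 6*(-8) = -3 + 48 = 45)
X = 45
s(J, h) = h + J*h² (s(J, h) = (J*h)*h + h = J*h² + h = h + J*h²)
j = 10170 (j = 45*(1 + 5*45) = 45*(1 + 225) = 45*226 = 10170)
(-78767 + j)*(V(-699, -166) - 251277) = (-78767 + 10170)*(-166 - 251277) = -68597*(-251443) = 17248235471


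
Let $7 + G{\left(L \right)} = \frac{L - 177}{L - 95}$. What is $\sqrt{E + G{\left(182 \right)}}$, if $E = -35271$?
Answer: $\frac{i \sqrt{267018747}}{87} \approx 187.82 i$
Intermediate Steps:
$G{\left(L \right)} = -7 + \frac{-177 + L}{-95 + L}$ ($G{\left(L \right)} = -7 + \frac{L - 177}{L - 95} = -7 + \frac{-177 + L}{-95 + L}$)
$\sqrt{E + G{\left(182 \right)}} = \sqrt{-35271 + \frac{2 \left(244 - 546\right)}{-95 + 182}} = \sqrt{-35271 + \frac{2 \left(244 - 546\right)}{87}} = \sqrt{-35271 + 2 \cdot \frac{1}{87} \left(-302\right)} = \sqrt{-35271 - \frac{604}{87}} = \sqrt{- \frac{3069181}{87}} = \frac{i \sqrt{267018747}}{87}$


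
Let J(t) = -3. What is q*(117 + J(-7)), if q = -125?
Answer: -14250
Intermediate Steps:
q*(117 + J(-7)) = -125*(117 - 3) = -125*114 = -14250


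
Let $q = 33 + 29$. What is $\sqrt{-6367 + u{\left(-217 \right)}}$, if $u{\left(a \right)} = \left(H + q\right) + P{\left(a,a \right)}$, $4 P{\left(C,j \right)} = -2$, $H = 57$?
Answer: $\frac{i \sqrt{24994}}{2} \approx 79.047 i$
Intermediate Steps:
$q = 62$
$P{\left(C,j \right)} = - \frac{1}{2}$ ($P{\left(C,j \right)} = \frac{1}{4} \left(-2\right) = - \frac{1}{2}$)
$u{\left(a \right)} = \frac{237}{2}$ ($u{\left(a \right)} = \left(57 + 62\right) - \frac{1}{2} = 119 - \frac{1}{2} = \frac{237}{2}$)
$\sqrt{-6367 + u{\left(-217 \right)}} = \sqrt{-6367 + \frac{237}{2}} = \sqrt{- \frac{12497}{2}} = \frac{i \sqrt{24994}}{2}$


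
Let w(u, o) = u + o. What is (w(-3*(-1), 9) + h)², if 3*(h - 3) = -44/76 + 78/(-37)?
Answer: 884824516/4447881 ≈ 198.93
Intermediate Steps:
w(u, o) = o + u
h = 4438/2109 (h = 3 + (-44/76 + 78/(-37))/3 = 3 + (-44*1/76 + 78*(-1/37))/3 = 3 + (-11/19 - 78/37)/3 = 3 + (⅓)*(-1889/703) = 3 - 1889/2109 = 4438/2109 ≈ 2.1043)
(w(-3*(-1), 9) + h)² = ((9 - 3*(-1)) + 4438/2109)² = ((9 + 3) + 4438/2109)² = (12 + 4438/2109)² = (29746/2109)² = 884824516/4447881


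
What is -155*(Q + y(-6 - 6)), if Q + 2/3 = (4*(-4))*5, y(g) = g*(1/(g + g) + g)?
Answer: -59365/6 ≈ -9894.2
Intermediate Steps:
y(g) = g*(g + 1/(2*g)) (y(g) = g*(1/(2*g) + g) = g*(g + 1/(2*g)))
Q = -242/3 (Q = -⅔ + (4*(-4))*5 = -⅔ - 16*5 = -⅔ - 80 = -242/3 ≈ -80.667)
-155*(Q + y(-6 - 6)) = -155*(-242/3 + (½ + (-6 - 6)²)) = -155*(-242/3 + (½ + (-12)²)) = -155*(-242/3 + (½ + 144)) = -155*(-242/3 + 289/2) = -155*383/6 = -59365/6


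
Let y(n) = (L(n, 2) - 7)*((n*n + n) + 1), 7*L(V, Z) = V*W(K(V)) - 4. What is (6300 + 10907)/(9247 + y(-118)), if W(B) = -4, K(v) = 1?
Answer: 120449/5849862 ≈ 0.020590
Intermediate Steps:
L(V, Z) = -4/7 - 4*V/7 (L(V, Z) = (V*(-4) - 4)/7 = (-4*V - 4)/7 = (-4 - 4*V)/7 = -4/7 - 4*V/7)
y(n) = (-53/7 - 4*n/7)*(1 + n + n²) (y(n) = ((-4/7 - 4*n/7) - 7)*((n*n + n) + 1) = (-53/7 - 4*n/7)*((n² + n) + 1) = (-53/7 - 4*n/7)*((n + n²) + 1) = (-53/7 - 4*n/7)*(1 + n + n²))
(6300 + 10907)/(9247 + y(-118)) = (6300 + 10907)/(9247 + (-53/7 - 57/7*(-118) - 57/7*(-118)² - 4/7*(-118)³)) = 17207/(9247 + (-53/7 + 6726/7 - 57/7*13924 - 4/7*(-1643032))) = 17207/(9247 + (-53/7 + 6726/7 - 793668/7 + 6572128/7)) = 17207/(9247 + 5785133/7) = 17207/(5849862/7) = 17207*(7/5849862) = 120449/5849862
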